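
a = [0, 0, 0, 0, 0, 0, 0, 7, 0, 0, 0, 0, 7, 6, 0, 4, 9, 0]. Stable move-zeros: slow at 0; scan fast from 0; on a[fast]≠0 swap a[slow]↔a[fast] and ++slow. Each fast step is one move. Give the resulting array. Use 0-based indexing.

slow=0 fast=0: a[fast]=0, fast++
slow=0 fast=1: a[fast]=0, fast++
slow=0 fast=2: a[fast]=0, fast++
slow=0 fast=3: a[fast]=0, fast++
slow=0 fast=4: a[fast]=0, fast++
slow=0 fast=5: a[fast]=0, fast++
slow=0 fast=6: a[fast]=0, fast++
slow=0 fast=7: a[fast]=7≠0 swap→a[0]=7, slow++,fast++
slow=1 fast=8: a[fast]=0, fast++
slow=1 fast=9: a[fast]=0, fast++
slow=1 fast=10: a[fast]=0, fast++
slow=1 fast=11: a[fast]=0, fast++
slow=1 fast=12: a[fast]=7≠0 swap→a[1]=7, slow++,fast++
slow=2 fast=13: a[fast]=6≠0 swap→a[2]=6, slow++,fast++
slow=3 fast=14: a[fast]=0, fast++
slow=3 fast=15: a[fast]=4≠0 swap→a[3]=4, slow++,fast++
slow=4 fast=16: a[fast]=9≠0 swap→a[4]=9, slow++,fast++
slow=5 fast=17: a[fast]=0, fast++

[7, 7, 6, 4, 9, 0, 0, 0, 0, 0, 0, 0, 0, 0, 0, 0, 0, 0]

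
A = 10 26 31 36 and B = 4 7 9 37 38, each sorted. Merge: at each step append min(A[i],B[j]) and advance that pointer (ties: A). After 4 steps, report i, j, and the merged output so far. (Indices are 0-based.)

i=0 j=0: A[i]=10>B[j]=4 take 4, j++
i=0 j=1: A[i]=10>B[j]=7 take 7, j++
i=0 j=2: A[i]=10>B[j]=9 take 9, j++
i=0 j=3: A[i]=10<=B[j]=37 take 10, i++

i=1, j=3, merged so far=[4, 7, 9, 10]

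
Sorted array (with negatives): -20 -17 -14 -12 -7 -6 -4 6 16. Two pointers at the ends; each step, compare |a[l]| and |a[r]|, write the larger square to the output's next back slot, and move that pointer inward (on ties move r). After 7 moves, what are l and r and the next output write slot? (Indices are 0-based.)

[0,8] |-20|>|16| out[8]=400 → l++
[1,8] |-17|>|16| out[7]=289 → l++
[2,8] |-14|<=|16| out[6]=256 → r--
[2,7] |-14|>|6| out[5]=196 → l++
[3,7] |-12|>|6| out[4]=144 → l++
[4,7] |-7|>|6| out[3]=49 → l++
[5,7] |-6|<=|6| out[2]=36 → r--

l=5, r=6, next write slot=1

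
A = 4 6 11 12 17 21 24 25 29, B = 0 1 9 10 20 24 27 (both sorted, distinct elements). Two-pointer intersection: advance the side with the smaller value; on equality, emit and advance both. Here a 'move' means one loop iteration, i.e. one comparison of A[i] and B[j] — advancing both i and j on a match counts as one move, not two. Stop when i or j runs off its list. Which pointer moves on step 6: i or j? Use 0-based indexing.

i=0 j=0: 4>0, j++
i=0 j=1: 4>1, j++
i=0 j=2: 4<9, i++
i=1 j=2: 6<9, i++
i=2 j=2: 11>9, j++
i=2 j=3: 11>10, j++

j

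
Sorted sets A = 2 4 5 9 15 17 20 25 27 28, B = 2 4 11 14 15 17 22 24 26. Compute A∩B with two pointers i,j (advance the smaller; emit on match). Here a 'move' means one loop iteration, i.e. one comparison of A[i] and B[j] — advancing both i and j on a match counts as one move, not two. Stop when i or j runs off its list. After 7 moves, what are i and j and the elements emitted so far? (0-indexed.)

i=0 j=0: 2==2 emit, i++,j++
i=1 j=1: 4==4 emit, i++,j++
i=2 j=2: 5<11, i++
i=3 j=2: 9<11, i++
i=4 j=2: 15>11, j++
i=4 j=3: 15>14, j++
i=4 j=4: 15==15 emit, i++,j++

i=5, j=5, emitted=[2, 4, 15]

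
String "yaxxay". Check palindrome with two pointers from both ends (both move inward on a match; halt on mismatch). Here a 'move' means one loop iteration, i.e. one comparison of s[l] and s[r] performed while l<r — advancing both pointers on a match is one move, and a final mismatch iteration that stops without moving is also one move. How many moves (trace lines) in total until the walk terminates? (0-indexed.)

3 moves

[0,5] 'y'=='y' → l++,r--
[1,4] 'a'=='a' → l++,r--
[2,3] 'x'=='x' → l++,r--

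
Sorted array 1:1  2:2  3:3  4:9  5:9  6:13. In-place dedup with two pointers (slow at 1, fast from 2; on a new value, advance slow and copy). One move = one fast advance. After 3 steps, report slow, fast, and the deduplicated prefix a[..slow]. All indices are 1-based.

(s=1,f=2) a[fast]=2≠a[slow]=1 write a[2]=2 → slow++,fast++
(s=2,f=3) a[fast]=3≠a[slow]=2 write a[3]=3 → slow++,fast++
(s=3,f=4) a[fast]=9≠a[slow]=3 write a[4]=9 → slow++,fast++

slow=4, fast=5, prefix=[1, 2, 3, 9]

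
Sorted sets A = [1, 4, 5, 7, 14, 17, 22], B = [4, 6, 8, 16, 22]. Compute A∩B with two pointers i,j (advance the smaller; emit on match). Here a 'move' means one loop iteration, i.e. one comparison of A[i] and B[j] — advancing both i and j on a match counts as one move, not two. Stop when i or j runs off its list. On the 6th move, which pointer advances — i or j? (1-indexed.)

[i=1,j=1] 1<4 → i++
[i=2,j=1] 4==4 emit → i++,j++
[i=3,j=2] 5<6 → i++
[i=4,j=2] 7>6 → j++
[i=4,j=3] 7<8 → i++
[i=5,j=3] 14>8 → j++

j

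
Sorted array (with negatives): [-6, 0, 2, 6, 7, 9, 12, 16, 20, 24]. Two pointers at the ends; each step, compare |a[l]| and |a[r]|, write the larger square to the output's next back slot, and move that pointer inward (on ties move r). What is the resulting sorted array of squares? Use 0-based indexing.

[0, 4, 36, 36, 49, 81, 144, 256, 400, 576]

[0,9] |-6|<=|24| out[9]=576 → r--
[0,8] |-6|<=|20| out[8]=400 → r--
[0,7] |-6|<=|16| out[7]=256 → r--
[0,6] |-6|<=|12| out[6]=144 → r--
[0,5] |-6|<=|9| out[5]=81 → r--
[0,4] |-6|<=|7| out[4]=49 → r--
[0,3] |-6|<=|6| out[3]=36 → r--
[0,2] |-6|>|2| out[2]=36 → l++
[1,2] |0|<=|2| out[1]=4 → r--
[1,1] |0|<=|0| out[0]=0 → r--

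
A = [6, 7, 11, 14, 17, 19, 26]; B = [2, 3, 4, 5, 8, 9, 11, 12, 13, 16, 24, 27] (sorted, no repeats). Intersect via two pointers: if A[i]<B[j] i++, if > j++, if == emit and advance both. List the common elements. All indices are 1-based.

intersection = [11]

i=1 j=1: 6>2, j++
i=1 j=2: 6>3, j++
i=1 j=3: 6>4, j++
i=1 j=4: 6>5, j++
i=1 j=5: 6<8, i++
i=2 j=5: 7<8, i++
i=3 j=5: 11>8, j++
i=3 j=6: 11>9, j++
i=3 j=7: 11==11 emit, i++,j++
i=4 j=8: 14>12, j++
i=4 j=9: 14>13, j++
i=4 j=10: 14<16, i++
i=5 j=10: 17>16, j++
i=5 j=11: 17<24, i++
i=6 j=11: 19<24, i++
i=7 j=11: 26>24, j++
i=7 j=12: 26<27, i++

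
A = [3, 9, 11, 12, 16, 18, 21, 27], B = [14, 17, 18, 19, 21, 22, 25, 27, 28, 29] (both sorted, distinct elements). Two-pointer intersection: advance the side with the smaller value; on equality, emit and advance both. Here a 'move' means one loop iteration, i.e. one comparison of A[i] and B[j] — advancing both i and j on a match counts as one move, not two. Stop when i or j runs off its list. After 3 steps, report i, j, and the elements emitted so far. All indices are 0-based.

i=0 j=0: 3<14, i++
i=1 j=0: 9<14, i++
i=2 j=0: 11<14, i++

i=3, j=0, emitted=[]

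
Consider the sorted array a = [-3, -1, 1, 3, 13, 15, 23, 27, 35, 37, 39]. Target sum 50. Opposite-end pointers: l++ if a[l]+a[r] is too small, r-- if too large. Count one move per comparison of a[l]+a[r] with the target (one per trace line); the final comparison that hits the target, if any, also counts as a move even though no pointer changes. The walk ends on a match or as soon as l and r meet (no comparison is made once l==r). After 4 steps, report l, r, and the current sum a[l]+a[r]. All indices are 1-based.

l=5, r=11, sum=52

l=1 r=11: -3+39=36 <50, l++
l=2 r=11: -1+39=38 <50, l++
l=3 r=11: 1+39=40 <50, l++
l=4 r=11: 3+39=42 <50, l++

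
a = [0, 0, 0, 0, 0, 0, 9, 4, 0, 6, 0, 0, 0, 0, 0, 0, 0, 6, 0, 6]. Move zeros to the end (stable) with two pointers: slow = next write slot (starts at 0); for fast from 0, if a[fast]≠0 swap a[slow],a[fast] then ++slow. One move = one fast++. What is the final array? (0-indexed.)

[9, 4, 6, 6, 6, 0, 0, 0, 0, 0, 0, 0, 0, 0, 0, 0, 0, 0, 0, 0]

(s=0,f=0) a[fast]=0 → fast++
(s=0,f=1) a[fast]=0 → fast++
(s=0,f=2) a[fast]=0 → fast++
(s=0,f=3) a[fast]=0 → fast++
(s=0,f=4) a[fast]=0 → fast++
(s=0,f=5) a[fast]=0 → fast++
(s=0,f=6) a[fast]=9≠0 swap→a[0]=9 → slow++,fast++
(s=1,f=7) a[fast]=4≠0 swap→a[1]=4 → slow++,fast++
(s=2,f=8) a[fast]=0 → fast++
(s=2,f=9) a[fast]=6≠0 swap→a[2]=6 → slow++,fast++
(s=3,f=10) a[fast]=0 → fast++
(s=3,f=11) a[fast]=0 → fast++
(s=3,f=12) a[fast]=0 → fast++
(s=3,f=13) a[fast]=0 → fast++
(s=3,f=14) a[fast]=0 → fast++
(s=3,f=15) a[fast]=0 → fast++
(s=3,f=16) a[fast]=0 → fast++
(s=3,f=17) a[fast]=6≠0 swap→a[3]=6 → slow++,fast++
(s=4,f=18) a[fast]=0 → fast++
(s=4,f=19) a[fast]=6≠0 swap→a[4]=6 → slow++,fast++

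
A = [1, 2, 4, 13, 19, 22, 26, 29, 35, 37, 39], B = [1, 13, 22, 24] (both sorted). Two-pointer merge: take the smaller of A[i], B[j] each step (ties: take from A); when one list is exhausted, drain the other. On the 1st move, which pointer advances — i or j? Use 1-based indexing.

i

[i=1,j=1] A[i]=1<=B[j]=1 take 1 → i++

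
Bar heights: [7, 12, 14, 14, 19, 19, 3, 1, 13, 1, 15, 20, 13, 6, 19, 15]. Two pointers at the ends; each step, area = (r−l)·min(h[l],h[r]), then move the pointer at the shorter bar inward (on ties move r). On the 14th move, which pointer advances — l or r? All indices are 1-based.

l

l=1 r=16: min(7,15)*15=105 best=105 *, l++
l=2 r=16: min(12,15)*14=168 best=168 *, l++
l=3 r=16: min(14,15)*13=182 best=182 *, l++
l=4 r=16: min(14,15)*12=168 best=182, l++
l=5 r=16: min(19,15)*11=165 best=182, r--
l=5 r=15: min(19,19)*10=190 best=190 *, r--
l=5 r=14: min(19,6)*9=54 best=190, r--
l=5 r=13: min(19,13)*8=104 best=190, r--
l=5 r=12: min(19,20)*7=133 best=190, l++
l=6 r=12: min(19,20)*6=114 best=190, l++
l=7 r=12: min(3,20)*5=15 best=190, l++
l=8 r=12: min(1,20)*4=4 best=190, l++
l=9 r=12: min(13,20)*3=39 best=190, l++
l=10 r=12: min(1,20)*2=2 best=190, l++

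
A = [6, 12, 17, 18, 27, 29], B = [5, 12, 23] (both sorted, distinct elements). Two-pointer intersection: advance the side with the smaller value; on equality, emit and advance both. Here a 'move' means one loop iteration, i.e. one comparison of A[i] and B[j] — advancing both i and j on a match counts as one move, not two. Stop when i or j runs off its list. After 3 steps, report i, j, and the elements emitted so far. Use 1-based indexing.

i=1 j=1: 6>5, j++
i=1 j=2: 6<12, i++
i=2 j=2: 12==12 emit, i++,j++

i=3, j=3, emitted=[12]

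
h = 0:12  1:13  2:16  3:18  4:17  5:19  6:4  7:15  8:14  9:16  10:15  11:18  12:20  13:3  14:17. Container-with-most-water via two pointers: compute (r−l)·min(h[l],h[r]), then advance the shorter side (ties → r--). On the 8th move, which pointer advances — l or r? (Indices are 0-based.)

l

[0,14] min(12,17)*14=168 best=168 * → l++
[1,14] min(13,17)*13=169 best=169 * → l++
[2,14] min(16,17)*12=192 best=192 * → l++
[3,14] min(18,17)*11=187 best=192 → r--
[3,13] min(18,3)*10=30 best=192 → r--
[3,12] min(18,20)*9=162 best=192 → l++
[4,12] min(17,20)*8=136 best=192 → l++
[5,12] min(19,20)*7=133 best=192 → l++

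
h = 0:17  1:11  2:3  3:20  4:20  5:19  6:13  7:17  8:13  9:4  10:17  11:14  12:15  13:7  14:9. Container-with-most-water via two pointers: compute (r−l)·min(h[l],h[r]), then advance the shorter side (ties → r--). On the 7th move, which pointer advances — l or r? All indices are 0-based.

[0,14] min(17,9)*14=126 best=126 * → r--
[0,13] min(17,7)*13=91 best=126 → r--
[0,12] min(17,15)*12=180 best=180 * → r--
[0,11] min(17,14)*11=154 best=180 → r--
[0,10] min(17,17)*10=170 best=180 → r--
[0,9] min(17,4)*9=36 best=180 → r--
[0,8] min(17,13)*8=104 best=180 → r--

r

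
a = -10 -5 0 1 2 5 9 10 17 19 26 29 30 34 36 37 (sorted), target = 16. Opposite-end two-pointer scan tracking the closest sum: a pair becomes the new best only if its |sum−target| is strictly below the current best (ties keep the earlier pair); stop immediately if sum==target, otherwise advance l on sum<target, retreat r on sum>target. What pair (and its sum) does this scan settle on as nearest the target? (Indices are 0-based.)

l=0 r=15: -10+37=27 d=11 *, r--
l=0 r=14: -10+36=26 d=10 *, r--
l=0 r=13: -10+34=24 d=8 *, r--
l=0 r=12: -10+30=20 d=4 *, r--
l=0 r=11: -10+29=19 d=3 *, r--
l=0 r=10: -10+26=16 d=0 *, stop

pair (-10, 26) with sum 16 (|Δ|=0)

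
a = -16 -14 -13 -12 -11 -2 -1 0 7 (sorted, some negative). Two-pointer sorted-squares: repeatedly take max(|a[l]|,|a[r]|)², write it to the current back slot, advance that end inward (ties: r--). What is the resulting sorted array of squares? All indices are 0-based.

l=0 r=8: |-16|>|7| out[8]=256, l++
l=1 r=8: |-14|>|7| out[7]=196, l++
l=2 r=8: |-13|>|7| out[6]=169, l++
l=3 r=8: |-12|>|7| out[5]=144, l++
l=4 r=8: |-11|>|7| out[4]=121, l++
l=5 r=8: |-2|<=|7| out[3]=49, r--
l=5 r=7: |-2|>|0| out[2]=4, l++
l=6 r=7: |-1|>|0| out[1]=1, l++
l=7 r=7: |0|<=|0| out[0]=0, r--

[0, 1, 4, 49, 121, 144, 169, 196, 256]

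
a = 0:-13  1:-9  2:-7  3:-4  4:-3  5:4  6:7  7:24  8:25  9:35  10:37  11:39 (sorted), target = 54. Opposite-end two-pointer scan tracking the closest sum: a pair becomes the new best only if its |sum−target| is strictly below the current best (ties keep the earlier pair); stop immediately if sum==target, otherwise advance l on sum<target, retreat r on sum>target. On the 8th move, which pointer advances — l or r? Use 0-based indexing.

l=0 r=11: -13+39=26 d=28 *, l++
l=1 r=11: -9+39=30 d=24 *, l++
l=2 r=11: -7+39=32 d=22 *, l++
l=3 r=11: -4+39=35 d=19 *, l++
l=4 r=11: -3+39=36 d=18 *, l++
l=5 r=11: 4+39=43 d=11 *, l++
l=6 r=11: 7+39=46 d=8 *, l++
l=7 r=11: 24+39=63 d=9, r--

r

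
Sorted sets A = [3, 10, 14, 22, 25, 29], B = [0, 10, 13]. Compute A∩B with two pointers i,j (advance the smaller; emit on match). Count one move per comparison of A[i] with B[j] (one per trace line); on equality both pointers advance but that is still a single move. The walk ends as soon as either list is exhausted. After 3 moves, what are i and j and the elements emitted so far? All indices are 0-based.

i=2, j=2, emitted=[10]

[i=0,j=0] 3>0 → j++
[i=0,j=1] 3<10 → i++
[i=1,j=1] 10==10 emit → i++,j++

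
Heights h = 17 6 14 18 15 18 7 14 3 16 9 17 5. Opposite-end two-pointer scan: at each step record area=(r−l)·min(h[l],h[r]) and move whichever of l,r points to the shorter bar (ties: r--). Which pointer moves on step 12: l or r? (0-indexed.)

r

l=0 r=12: min(17,5)*12=60 best=60 *, r--
l=0 r=11: min(17,17)*11=187 best=187 *, r--
l=0 r=10: min(17,9)*10=90 best=187, r--
l=0 r=9: min(17,16)*9=144 best=187, r--
l=0 r=8: min(17,3)*8=24 best=187, r--
l=0 r=7: min(17,14)*7=98 best=187, r--
l=0 r=6: min(17,7)*6=42 best=187, r--
l=0 r=5: min(17,18)*5=85 best=187, l++
l=1 r=5: min(6,18)*4=24 best=187, l++
l=2 r=5: min(14,18)*3=42 best=187, l++
l=3 r=5: min(18,18)*2=36 best=187, r--
l=3 r=4: min(18,15)*1=15 best=187, r--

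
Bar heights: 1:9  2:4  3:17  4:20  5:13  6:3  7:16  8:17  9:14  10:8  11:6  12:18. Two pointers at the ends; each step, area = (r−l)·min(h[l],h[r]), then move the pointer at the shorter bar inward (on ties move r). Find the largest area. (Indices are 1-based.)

max area = 153

l=1 r=12: min(9,18)*11=99 best=99 *, l++
l=2 r=12: min(4,18)*10=40 best=99, l++
l=3 r=12: min(17,18)*9=153 best=153 *, l++
l=4 r=12: min(20,18)*8=144 best=153, r--
l=4 r=11: min(20,6)*7=42 best=153, r--
l=4 r=10: min(20,8)*6=48 best=153, r--
l=4 r=9: min(20,14)*5=70 best=153, r--
l=4 r=8: min(20,17)*4=68 best=153, r--
l=4 r=7: min(20,16)*3=48 best=153, r--
l=4 r=6: min(20,3)*2=6 best=153, r--
l=4 r=5: min(20,13)*1=13 best=153, r--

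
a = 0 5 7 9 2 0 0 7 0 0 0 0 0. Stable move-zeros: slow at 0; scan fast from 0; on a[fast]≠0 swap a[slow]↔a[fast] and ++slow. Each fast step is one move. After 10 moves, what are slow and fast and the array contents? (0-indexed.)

slow=5, fast=10, a=[5, 7, 9, 2, 7, 0, 0, 0, 0, 0, 0, 0, 0]

(s=0,f=0) a[fast]=0 → fast++
(s=0,f=1) a[fast]=5≠0 swap→a[0]=5 → slow++,fast++
(s=1,f=2) a[fast]=7≠0 swap→a[1]=7 → slow++,fast++
(s=2,f=3) a[fast]=9≠0 swap→a[2]=9 → slow++,fast++
(s=3,f=4) a[fast]=2≠0 swap→a[3]=2 → slow++,fast++
(s=4,f=5) a[fast]=0 → fast++
(s=4,f=6) a[fast]=0 → fast++
(s=4,f=7) a[fast]=7≠0 swap→a[4]=7 → slow++,fast++
(s=5,f=8) a[fast]=0 → fast++
(s=5,f=9) a[fast]=0 → fast++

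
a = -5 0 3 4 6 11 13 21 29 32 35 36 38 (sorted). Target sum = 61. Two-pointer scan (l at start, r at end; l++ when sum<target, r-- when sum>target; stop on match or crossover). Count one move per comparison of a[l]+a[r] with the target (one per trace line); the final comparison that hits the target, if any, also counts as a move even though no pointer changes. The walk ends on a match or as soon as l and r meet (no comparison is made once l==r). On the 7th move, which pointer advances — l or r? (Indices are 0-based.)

[0,12] -5+38=33 <61 → l++
[1,12] 0+38=38 <61 → l++
[2,12] 3+38=41 <61 → l++
[3,12] 4+38=42 <61 → l++
[4,12] 6+38=44 <61 → l++
[5,12] 11+38=49 <61 → l++
[6,12] 13+38=51 <61 → l++

l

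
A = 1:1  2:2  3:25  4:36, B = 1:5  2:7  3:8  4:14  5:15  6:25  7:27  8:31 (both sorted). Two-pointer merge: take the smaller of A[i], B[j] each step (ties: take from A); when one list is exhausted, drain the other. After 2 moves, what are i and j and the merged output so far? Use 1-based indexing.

[i=1,j=1] A[i]=1<=B[j]=5 take 1 → i++
[i=2,j=1] A[i]=2<=B[j]=5 take 2 → i++

i=3, j=1, merged so far=[1, 2]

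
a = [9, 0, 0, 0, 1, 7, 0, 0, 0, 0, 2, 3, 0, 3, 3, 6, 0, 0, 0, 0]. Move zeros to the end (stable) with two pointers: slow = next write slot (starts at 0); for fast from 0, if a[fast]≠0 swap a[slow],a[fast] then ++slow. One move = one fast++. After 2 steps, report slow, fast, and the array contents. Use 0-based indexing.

slow=1, fast=2, a=[9, 0, 0, 0, 1, 7, 0, 0, 0, 0, 2, 3, 0, 3, 3, 6, 0, 0, 0, 0]

(s=0,f=0) a[fast]=9≠0 swap→a[0]=9 → slow++,fast++
(s=1,f=1) a[fast]=0 → fast++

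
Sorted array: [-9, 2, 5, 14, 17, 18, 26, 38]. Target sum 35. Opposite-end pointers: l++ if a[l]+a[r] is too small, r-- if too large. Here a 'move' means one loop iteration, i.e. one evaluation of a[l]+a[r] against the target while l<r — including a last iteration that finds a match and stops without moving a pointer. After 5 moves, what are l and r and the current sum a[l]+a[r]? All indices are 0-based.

l=3, r=5, sum=32

[0,7] -9+38=29 <35 → l++
[1,7] 2+38=40 >35 → r--
[1,6] 2+26=28 <35 → l++
[2,6] 5+26=31 <35 → l++
[3,6] 14+26=40 >35 → r--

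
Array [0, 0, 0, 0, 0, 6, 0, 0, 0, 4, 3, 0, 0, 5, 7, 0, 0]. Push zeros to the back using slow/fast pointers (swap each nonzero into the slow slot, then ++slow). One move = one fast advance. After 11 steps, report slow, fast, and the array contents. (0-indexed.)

slow=0 fast=0: a[fast]=0, fast++
slow=0 fast=1: a[fast]=0, fast++
slow=0 fast=2: a[fast]=0, fast++
slow=0 fast=3: a[fast]=0, fast++
slow=0 fast=4: a[fast]=0, fast++
slow=0 fast=5: a[fast]=6≠0 swap→a[0]=6, slow++,fast++
slow=1 fast=6: a[fast]=0, fast++
slow=1 fast=7: a[fast]=0, fast++
slow=1 fast=8: a[fast]=0, fast++
slow=1 fast=9: a[fast]=4≠0 swap→a[1]=4, slow++,fast++
slow=2 fast=10: a[fast]=3≠0 swap→a[2]=3, slow++,fast++

slow=3, fast=11, a=[6, 4, 3, 0, 0, 0, 0, 0, 0, 0, 0, 0, 0, 5, 7, 0, 0]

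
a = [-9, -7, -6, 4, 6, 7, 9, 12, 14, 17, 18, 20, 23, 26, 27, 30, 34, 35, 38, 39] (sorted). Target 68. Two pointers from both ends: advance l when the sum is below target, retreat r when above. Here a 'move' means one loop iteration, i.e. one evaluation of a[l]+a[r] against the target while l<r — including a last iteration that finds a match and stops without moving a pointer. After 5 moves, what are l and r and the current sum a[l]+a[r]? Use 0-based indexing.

l=0 r=19: -9+39=30 <68, l++
l=1 r=19: -7+39=32 <68, l++
l=2 r=19: -6+39=33 <68, l++
l=3 r=19: 4+39=43 <68, l++
l=4 r=19: 6+39=45 <68, l++

l=5, r=19, sum=46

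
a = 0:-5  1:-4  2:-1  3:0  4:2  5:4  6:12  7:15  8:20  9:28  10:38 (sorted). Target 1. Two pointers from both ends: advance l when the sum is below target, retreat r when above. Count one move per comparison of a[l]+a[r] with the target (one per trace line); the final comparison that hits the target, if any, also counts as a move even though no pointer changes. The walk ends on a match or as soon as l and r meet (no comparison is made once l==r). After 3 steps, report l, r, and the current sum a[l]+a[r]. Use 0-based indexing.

l=0, r=7, sum=10

[0,10] -5+38=33 >1 → r--
[0,9] -5+28=23 >1 → r--
[0,8] -5+20=15 >1 → r--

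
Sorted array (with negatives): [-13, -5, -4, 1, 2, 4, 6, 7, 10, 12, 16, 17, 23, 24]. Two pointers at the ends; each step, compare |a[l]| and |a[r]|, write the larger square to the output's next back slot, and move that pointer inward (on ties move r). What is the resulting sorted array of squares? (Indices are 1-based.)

l=1 r=14: |-13|<=|24| out[14]=576, r--
l=1 r=13: |-13|<=|23| out[13]=529, r--
l=1 r=12: |-13|<=|17| out[12]=289, r--
l=1 r=11: |-13|<=|16| out[11]=256, r--
l=1 r=10: |-13|>|12| out[10]=169, l++
l=2 r=10: |-5|<=|12| out[9]=144, r--
l=2 r=9: |-5|<=|10| out[8]=100, r--
l=2 r=8: |-5|<=|7| out[7]=49, r--
l=2 r=7: |-5|<=|6| out[6]=36, r--
l=2 r=6: |-5|>|4| out[5]=25, l++
l=3 r=6: |-4|<=|4| out[4]=16, r--
l=3 r=5: |-4|>|2| out[3]=16, l++
l=4 r=5: |1|<=|2| out[2]=4, r--
l=4 r=4: |1|<=|1| out[1]=1, r--

[1, 4, 16, 16, 25, 36, 49, 100, 144, 169, 256, 289, 529, 576]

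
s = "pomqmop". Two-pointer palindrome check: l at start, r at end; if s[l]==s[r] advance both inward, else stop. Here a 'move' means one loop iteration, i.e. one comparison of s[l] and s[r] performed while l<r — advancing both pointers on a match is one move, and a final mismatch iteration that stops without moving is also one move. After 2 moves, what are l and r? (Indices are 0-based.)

l=2, r=4

l=0 r=6: 'p'=='p', l++,r--
l=1 r=5: 'o'=='o', l++,r--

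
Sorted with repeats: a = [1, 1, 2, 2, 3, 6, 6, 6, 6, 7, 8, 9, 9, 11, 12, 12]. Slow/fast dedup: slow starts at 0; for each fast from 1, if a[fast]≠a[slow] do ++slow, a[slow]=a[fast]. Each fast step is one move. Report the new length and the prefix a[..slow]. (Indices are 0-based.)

length 9; prefix = [1, 2, 3, 6, 7, 8, 9, 11, 12]

slow=0 fast=1: a[fast]=1=a[slow] dup, fast++
slow=0 fast=2: a[fast]=2≠a[slow]=1 write a[1]=2, slow++,fast++
slow=1 fast=3: a[fast]=2=a[slow] dup, fast++
slow=1 fast=4: a[fast]=3≠a[slow]=2 write a[2]=3, slow++,fast++
slow=2 fast=5: a[fast]=6≠a[slow]=3 write a[3]=6, slow++,fast++
slow=3 fast=6: a[fast]=6=a[slow] dup, fast++
slow=3 fast=7: a[fast]=6=a[slow] dup, fast++
slow=3 fast=8: a[fast]=6=a[slow] dup, fast++
slow=3 fast=9: a[fast]=7≠a[slow]=6 write a[4]=7, slow++,fast++
slow=4 fast=10: a[fast]=8≠a[slow]=7 write a[5]=8, slow++,fast++
slow=5 fast=11: a[fast]=9≠a[slow]=8 write a[6]=9, slow++,fast++
slow=6 fast=12: a[fast]=9=a[slow] dup, fast++
slow=6 fast=13: a[fast]=11≠a[slow]=9 write a[7]=11, slow++,fast++
slow=7 fast=14: a[fast]=12≠a[slow]=11 write a[8]=12, slow++,fast++
slow=8 fast=15: a[fast]=12=a[slow] dup, fast++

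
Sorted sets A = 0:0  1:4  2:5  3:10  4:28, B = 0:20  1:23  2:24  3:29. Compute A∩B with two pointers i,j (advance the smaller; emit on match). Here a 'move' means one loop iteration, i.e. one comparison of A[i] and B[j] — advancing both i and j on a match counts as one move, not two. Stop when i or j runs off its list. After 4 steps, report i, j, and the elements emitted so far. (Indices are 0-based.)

i=0 j=0: 0<20, i++
i=1 j=0: 4<20, i++
i=2 j=0: 5<20, i++
i=3 j=0: 10<20, i++

i=4, j=0, emitted=[]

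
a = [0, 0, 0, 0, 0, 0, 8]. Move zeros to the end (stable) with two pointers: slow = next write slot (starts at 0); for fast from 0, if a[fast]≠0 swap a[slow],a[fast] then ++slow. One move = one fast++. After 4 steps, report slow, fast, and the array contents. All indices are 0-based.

(s=0,f=0) a[fast]=0 → fast++
(s=0,f=1) a[fast]=0 → fast++
(s=0,f=2) a[fast]=0 → fast++
(s=0,f=3) a[fast]=0 → fast++

slow=0, fast=4, a=[0, 0, 0, 0, 0, 0, 8]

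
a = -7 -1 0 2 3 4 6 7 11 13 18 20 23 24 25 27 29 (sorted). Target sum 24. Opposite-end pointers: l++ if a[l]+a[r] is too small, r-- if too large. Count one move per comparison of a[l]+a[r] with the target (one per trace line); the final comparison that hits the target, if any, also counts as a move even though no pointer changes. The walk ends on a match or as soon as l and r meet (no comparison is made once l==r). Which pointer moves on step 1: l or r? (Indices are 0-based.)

l=0 r=16: -7+29=22 <24, l++

l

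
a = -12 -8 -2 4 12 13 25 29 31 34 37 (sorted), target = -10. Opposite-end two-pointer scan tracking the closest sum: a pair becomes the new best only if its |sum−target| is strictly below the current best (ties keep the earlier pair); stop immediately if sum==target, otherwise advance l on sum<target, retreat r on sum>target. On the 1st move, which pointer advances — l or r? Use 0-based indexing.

r

[0,10] -12+37=25 d=35 * → r--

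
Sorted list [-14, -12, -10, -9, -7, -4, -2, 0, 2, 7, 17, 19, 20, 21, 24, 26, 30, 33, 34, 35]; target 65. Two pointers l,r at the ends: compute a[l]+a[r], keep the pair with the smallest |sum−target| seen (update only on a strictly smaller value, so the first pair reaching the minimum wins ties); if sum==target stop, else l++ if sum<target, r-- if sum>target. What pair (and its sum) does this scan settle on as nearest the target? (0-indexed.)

[0,19] -14+35=21 d=44 * → l++
[1,19] -12+35=23 d=42 * → l++
[2,19] -10+35=25 d=40 * → l++
[3,19] -9+35=26 d=39 * → l++
[4,19] -7+35=28 d=37 * → l++
[5,19] -4+35=31 d=34 * → l++
[6,19] -2+35=33 d=32 * → l++
[7,19] 0+35=35 d=30 * → l++
[8,19] 2+35=37 d=28 * → l++
[9,19] 7+35=42 d=23 * → l++
[10,19] 17+35=52 d=13 * → l++
[11,19] 19+35=54 d=11 * → l++
[12,19] 20+35=55 d=10 * → l++
[13,19] 21+35=56 d=9 * → l++
[14,19] 24+35=59 d=6 * → l++
[15,19] 26+35=61 d=4 * → l++
[16,19] 30+35=65 d=0 * → stop

pair (30, 35) with sum 65 (|Δ|=0)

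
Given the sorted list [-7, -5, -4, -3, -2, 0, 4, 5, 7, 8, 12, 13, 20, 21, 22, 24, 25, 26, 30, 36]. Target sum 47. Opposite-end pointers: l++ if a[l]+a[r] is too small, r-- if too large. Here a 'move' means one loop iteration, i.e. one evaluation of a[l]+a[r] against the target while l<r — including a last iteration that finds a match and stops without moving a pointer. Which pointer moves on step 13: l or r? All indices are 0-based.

l=0 r=19: -7+36=29 <47, l++
l=1 r=19: -5+36=31 <47, l++
l=2 r=19: -4+36=32 <47, l++
l=3 r=19: -3+36=33 <47, l++
l=4 r=19: -2+36=34 <47, l++
l=5 r=19: 0+36=36 <47, l++
l=6 r=19: 4+36=40 <47, l++
l=7 r=19: 5+36=41 <47, l++
l=8 r=19: 7+36=43 <47, l++
l=9 r=19: 8+36=44 <47, l++
l=10 r=19: 12+36=48 >47, r--
l=10 r=18: 12+30=42 <47, l++
l=11 r=18: 13+30=43 <47, l++

l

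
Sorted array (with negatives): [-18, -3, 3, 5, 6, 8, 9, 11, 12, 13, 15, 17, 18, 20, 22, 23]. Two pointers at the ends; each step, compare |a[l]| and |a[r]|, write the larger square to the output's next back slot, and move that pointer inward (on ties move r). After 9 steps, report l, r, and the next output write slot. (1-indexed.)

l=2, r=8, next write slot=7

[1,16] |-18|<=|23| out[16]=529 → r--
[1,15] |-18|<=|22| out[15]=484 → r--
[1,14] |-18|<=|20| out[14]=400 → r--
[1,13] |-18|<=|18| out[13]=324 → r--
[1,12] |-18|>|17| out[12]=324 → l++
[2,12] |-3|<=|17| out[11]=289 → r--
[2,11] |-3|<=|15| out[10]=225 → r--
[2,10] |-3|<=|13| out[9]=169 → r--
[2,9] |-3|<=|12| out[8]=144 → r--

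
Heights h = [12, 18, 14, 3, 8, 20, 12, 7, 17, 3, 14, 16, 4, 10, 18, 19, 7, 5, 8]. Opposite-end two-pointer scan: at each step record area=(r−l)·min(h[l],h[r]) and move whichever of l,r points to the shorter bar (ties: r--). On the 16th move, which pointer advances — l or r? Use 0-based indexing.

l=0 r=18: min(12,8)*18=144 best=144 *, r--
l=0 r=17: min(12,5)*17=85 best=144, r--
l=0 r=16: min(12,7)*16=112 best=144, r--
l=0 r=15: min(12,19)*15=180 best=180 *, l++
l=1 r=15: min(18,19)*14=252 best=252 *, l++
l=2 r=15: min(14,19)*13=182 best=252, l++
l=3 r=15: min(3,19)*12=36 best=252, l++
l=4 r=15: min(8,19)*11=88 best=252, l++
l=5 r=15: min(20,19)*10=190 best=252, r--
l=5 r=14: min(20,18)*9=162 best=252, r--
l=5 r=13: min(20,10)*8=80 best=252, r--
l=5 r=12: min(20,4)*7=28 best=252, r--
l=5 r=11: min(20,16)*6=96 best=252, r--
l=5 r=10: min(20,14)*5=70 best=252, r--
l=5 r=9: min(20,3)*4=12 best=252, r--
l=5 r=8: min(20,17)*3=51 best=252, r--

r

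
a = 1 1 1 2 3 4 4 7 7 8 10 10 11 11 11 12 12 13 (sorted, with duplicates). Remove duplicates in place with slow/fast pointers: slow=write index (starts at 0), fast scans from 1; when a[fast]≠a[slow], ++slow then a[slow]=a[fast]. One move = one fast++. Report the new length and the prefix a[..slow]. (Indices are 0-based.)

slow=0 fast=1: a[fast]=1=a[slow] dup, fast++
slow=0 fast=2: a[fast]=1=a[slow] dup, fast++
slow=0 fast=3: a[fast]=2≠a[slow]=1 write a[1]=2, slow++,fast++
slow=1 fast=4: a[fast]=3≠a[slow]=2 write a[2]=3, slow++,fast++
slow=2 fast=5: a[fast]=4≠a[slow]=3 write a[3]=4, slow++,fast++
slow=3 fast=6: a[fast]=4=a[slow] dup, fast++
slow=3 fast=7: a[fast]=7≠a[slow]=4 write a[4]=7, slow++,fast++
slow=4 fast=8: a[fast]=7=a[slow] dup, fast++
slow=4 fast=9: a[fast]=8≠a[slow]=7 write a[5]=8, slow++,fast++
slow=5 fast=10: a[fast]=10≠a[slow]=8 write a[6]=10, slow++,fast++
slow=6 fast=11: a[fast]=10=a[slow] dup, fast++
slow=6 fast=12: a[fast]=11≠a[slow]=10 write a[7]=11, slow++,fast++
slow=7 fast=13: a[fast]=11=a[slow] dup, fast++
slow=7 fast=14: a[fast]=11=a[slow] dup, fast++
slow=7 fast=15: a[fast]=12≠a[slow]=11 write a[8]=12, slow++,fast++
slow=8 fast=16: a[fast]=12=a[slow] dup, fast++
slow=8 fast=17: a[fast]=13≠a[slow]=12 write a[9]=13, slow++,fast++

length 10; prefix = [1, 2, 3, 4, 7, 8, 10, 11, 12, 13]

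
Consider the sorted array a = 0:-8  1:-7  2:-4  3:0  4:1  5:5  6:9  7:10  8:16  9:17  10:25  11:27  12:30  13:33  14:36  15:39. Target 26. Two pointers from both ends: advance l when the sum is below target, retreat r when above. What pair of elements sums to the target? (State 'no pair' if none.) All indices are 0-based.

(-7, 33)

[0,15] -8+39=31 >26 → r--
[0,14] -8+36=28 >26 → r--
[0,13] -8+33=25 <26 → l++
[1,13] -7+33=26 → found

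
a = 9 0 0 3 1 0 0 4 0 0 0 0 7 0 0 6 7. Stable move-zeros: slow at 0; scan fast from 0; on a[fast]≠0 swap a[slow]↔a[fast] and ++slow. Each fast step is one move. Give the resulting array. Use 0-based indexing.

slow=0 fast=0: a[fast]=9≠0 swap→a[0]=9, slow++,fast++
slow=1 fast=1: a[fast]=0, fast++
slow=1 fast=2: a[fast]=0, fast++
slow=1 fast=3: a[fast]=3≠0 swap→a[1]=3, slow++,fast++
slow=2 fast=4: a[fast]=1≠0 swap→a[2]=1, slow++,fast++
slow=3 fast=5: a[fast]=0, fast++
slow=3 fast=6: a[fast]=0, fast++
slow=3 fast=7: a[fast]=4≠0 swap→a[3]=4, slow++,fast++
slow=4 fast=8: a[fast]=0, fast++
slow=4 fast=9: a[fast]=0, fast++
slow=4 fast=10: a[fast]=0, fast++
slow=4 fast=11: a[fast]=0, fast++
slow=4 fast=12: a[fast]=7≠0 swap→a[4]=7, slow++,fast++
slow=5 fast=13: a[fast]=0, fast++
slow=5 fast=14: a[fast]=0, fast++
slow=5 fast=15: a[fast]=6≠0 swap→a[5]=6, slow++,fast++
slow=6 fast=16: a[fast]=7≠0 swap→a[6]=7, slow++,fast++

[9, 3, 1, 4, 7, 6, 7, 0, 0, 0, 0, 0, 0, 0, 0, 0, 0]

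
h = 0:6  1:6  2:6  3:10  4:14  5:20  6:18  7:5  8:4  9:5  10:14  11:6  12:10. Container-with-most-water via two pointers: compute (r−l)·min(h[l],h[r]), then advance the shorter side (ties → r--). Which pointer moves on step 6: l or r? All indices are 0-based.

l

l=0 r=12: min(6,10)*12=72 best=72 *, l++
l=1 r=12: min(6,10)*11=66 best=72, l++
l=2 r=12: min(6,10)*10=60 best=72, l++
l=3 r=12: min(10,10)*9=90 best=90 *, r--
l=3 r=11: min(10,6)*8=48 best=90, r--
l=3 r=10: min(10,14)*7=70 best=90, l++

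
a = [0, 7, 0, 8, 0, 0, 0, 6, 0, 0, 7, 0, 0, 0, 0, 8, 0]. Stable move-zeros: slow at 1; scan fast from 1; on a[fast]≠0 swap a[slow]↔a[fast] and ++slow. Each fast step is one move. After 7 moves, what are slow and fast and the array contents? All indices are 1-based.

slow=3, fast=8, a=[7, 8, 0, 0, 0, 0, 0, 6, 0, 0, 7, 0, 0, 0, 0, 8, 0]

(s=1,f=1) a[fast]=0 → fast++
(s=1,f=2) a[fast]=7≠0 swap→a[1]=7 → slow++,fast++
(s=2,f=3) a[fast]=0 → fast++
(s=2,f=4) a[fast]=8≠0 swap→a[2]=8 → slow++,fast++
(s=3,f=5) a[fast]=0 → fast++
(s=3,f=6) a[fast]=0 → fast++
(s=3,f=7) a[fast]=0 → fast++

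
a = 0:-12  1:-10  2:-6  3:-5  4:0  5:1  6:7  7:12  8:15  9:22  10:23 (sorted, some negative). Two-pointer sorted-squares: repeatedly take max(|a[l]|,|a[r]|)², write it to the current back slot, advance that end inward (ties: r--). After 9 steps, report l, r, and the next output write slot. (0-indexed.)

l=4, r=5, next write slot=1

l=0 r=10: |-12|<=|23| out[10]=529, r--
l=0 r=9: |-12|<=|22| out[9]=484, r--
l=0 r=8: |-12|<=|15| out[8]=225, r--
l=0 r=7: |-12|<=|12| out[7]=144, r--
l=0 r=6: |-12|>|7| out[6]=144, l++
l=1 r=6: |-10|>|7| out[5]=100, l++
l=2 r=6: |-6|<=|7| out[4]=49, r--
l=2 r=5: |-6|>|1| out[3]=36, l++
l=3 r=5: |-5|>|1| out[2]=25, l++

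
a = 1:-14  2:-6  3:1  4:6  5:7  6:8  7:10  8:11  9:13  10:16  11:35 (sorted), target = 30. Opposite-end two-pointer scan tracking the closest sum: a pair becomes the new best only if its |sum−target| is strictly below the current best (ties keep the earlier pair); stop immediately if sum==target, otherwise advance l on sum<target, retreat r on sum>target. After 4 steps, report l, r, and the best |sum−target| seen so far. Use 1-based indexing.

l=4, r=10, best |Δ|=1

[1,11] -14+35=21 d=9 * → l++
[2,11] -6+35=29 d=1 * → l++
[3,11] 1+35=36 d=6 → r--
[3,10] 1+16=17 d=13 → l++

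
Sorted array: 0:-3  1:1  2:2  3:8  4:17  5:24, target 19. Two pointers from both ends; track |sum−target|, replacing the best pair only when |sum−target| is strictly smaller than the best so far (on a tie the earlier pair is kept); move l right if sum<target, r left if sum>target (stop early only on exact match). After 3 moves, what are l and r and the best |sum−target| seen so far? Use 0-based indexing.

l=2, r=4, best |Δ|=1

l=0 r=5: -3+24=21 d=2 *, r--
l=0 r=4: -3+17=14 d=5, l++
l=1 r=4: 1+17=18 d=1 *, l++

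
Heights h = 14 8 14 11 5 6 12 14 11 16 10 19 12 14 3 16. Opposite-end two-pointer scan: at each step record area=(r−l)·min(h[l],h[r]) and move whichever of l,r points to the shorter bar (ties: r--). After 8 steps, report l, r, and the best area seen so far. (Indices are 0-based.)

l=0 r=15: min(14,16)*15=210 best=210 *, l++
l=1 r=15: min(8,16)*14=112 best=210, l++
l=2 r=15: min(14,16)*13=182 best=210, l++
l=3 r=15: min(11,16)*12=132 best=210, l++
l=4 r=15: min(5,16)*11=55 best=210, l++
l=5 r=15: min(6,16)*10=60 best=210, l++
l=6 r=15: min(12,16)*9=108 best=210, l++
l=7 r=15: min(14,16)*8=112 best=210, l++

l=8, r=15, best area=210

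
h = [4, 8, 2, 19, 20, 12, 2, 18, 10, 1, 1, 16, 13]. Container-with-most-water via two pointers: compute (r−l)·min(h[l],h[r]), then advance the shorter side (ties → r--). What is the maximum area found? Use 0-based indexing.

max area = 128

l=0 r=12: min(4,13)*12=48 best=48 *, l++
l=1 r=12: min(8,13)*11=88 best=88 *, l++
l=2 r=12: min(2,13)*10=20 best=88, l++
l=3 r=12: min(19,13)*9=117 best=117 *, r--
l=3 r=11: min(19,16)*8=128 best=128 *, r--
l=3 r=10: min(19,1)*7=7 best=128, r--
l=3 r=9: min(19,1)*6=6 best=128, r--
l=3 r=8: min(19,10)*5=50 best=128, r--
l=3 r=7: min(19,18)*4=72 best=128, r--
l=3 r=6: min(19,2)*3=6 best=128, r--
l=3 r=5: min(19,12)*2=24 best=128, r--
l=3 r=4: min(19,20)*1=19 best=128, l++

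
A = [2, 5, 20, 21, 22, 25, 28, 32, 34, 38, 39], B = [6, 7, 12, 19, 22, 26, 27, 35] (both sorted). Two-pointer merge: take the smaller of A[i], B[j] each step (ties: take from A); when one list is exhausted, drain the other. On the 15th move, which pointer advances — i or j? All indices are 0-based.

i

i=0 j=0: A[i]=2<=B[j]=6 take 2, i++
i=1 j=0: A[i]=5<=B[j]=6 take 5, i++
i=2 j=0: A[i]=20>B[j]=6 take 6, j++
i=2 j=1: A[i]=20>B[j]=7 take 7, j++
i=2 j=2: A[i]=20>B[j]=12 take 12, j++
i=2 j=3: A[i]=20>B[j]=19 take 19, j++
i=2 j=4: A[i]=20<=B[j]=22 take 20, i++
i=3 j=4: A[i]=21<=B[j]=22 take 21, i++
i=4 j=4: A[i]=22<=B[j]=22 take 22, i++
i=5 j=4: A[i]=25>B[j]=22 take 22, j++
i=5 j=5: A[i]=25<=B[j]=26 take 25, i++
i=6 j=5: A[i]=28>B[j]=26 take 26, j++
i=6 j=6: A[i]=28>B[j]=27 take 27, j++
i=6 j=7: A[i]=28<=B[j]=35 take 28, i++
i=7 j=7: A[i]=32<=B[j]=35 take 32, i++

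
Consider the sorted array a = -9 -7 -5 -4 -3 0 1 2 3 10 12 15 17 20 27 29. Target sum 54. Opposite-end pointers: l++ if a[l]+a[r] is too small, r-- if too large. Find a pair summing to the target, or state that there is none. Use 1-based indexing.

no pair

l=1 r=16: -9+29=20 <54, l++
l=2 r=16: -7+29=22 <54, l++
l=3 r=16: -5+29=24 <54, l++
l=4 r=16: -4+29=25 <54, l++
l=5 r=16: -3+29=26 <54, l++
l=6 r=16: 0+29=29 <54, l++
l=7 r=16: 1+29=30 <54, l++
l=8 r=16: 2+29=31 <54, l++
l=9 r=16: 3+29=32 <54, l++
l=10 r=16: 10+29=39 <54, l++
l=11 r=16: 12+29=41 <54, l++
l=12 r=16: 15+29=44 <54, l++
l=13 r=16: 17+29=46 <54, l++
l=14 r=16: 20+29=49 <54, l++
l=15 r=16: 27+29=56 >54, r--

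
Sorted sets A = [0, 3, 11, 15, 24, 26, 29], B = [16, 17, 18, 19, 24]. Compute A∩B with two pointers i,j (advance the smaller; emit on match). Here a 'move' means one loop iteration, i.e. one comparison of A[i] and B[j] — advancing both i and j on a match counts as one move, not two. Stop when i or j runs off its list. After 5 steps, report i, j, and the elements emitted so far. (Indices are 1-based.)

i=5, j=2, emitted=[]

[i=1,j=1] 0<16 → i++
[i=2,j=1] 3<16 → i++
[i=3,j=1] 11<16 → i++
[i=4,j=1] 15<16 → i++
[i=5,j=1] 24>16 → j++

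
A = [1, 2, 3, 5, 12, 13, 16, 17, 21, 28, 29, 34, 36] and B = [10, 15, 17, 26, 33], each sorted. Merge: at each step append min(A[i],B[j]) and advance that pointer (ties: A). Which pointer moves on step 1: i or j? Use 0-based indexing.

i

i=0 j=0: A[i]=1<=B[j]=10 take 1, i++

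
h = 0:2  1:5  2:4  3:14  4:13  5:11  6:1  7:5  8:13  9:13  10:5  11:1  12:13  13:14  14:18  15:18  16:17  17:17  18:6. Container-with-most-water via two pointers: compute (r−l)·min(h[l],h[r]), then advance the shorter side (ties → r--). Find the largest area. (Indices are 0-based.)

l=0 r=18: min(2,6)*18=36 best=36 *, l++
l=1 r=18: min(5,6)*17=85 best=85 *, l++
l=2 r=18: min(4,6)*16=64 best=85, l++
l=3 r=18: min(14,6)*15=90 best=90 *, r--
l=3 r=17: min(14,17)*14=196 best=196 *, l++
l=4 r=17: min(13,17)*13=169 best=196, l++
l=5 r=17: min(11,17)*12=132 best=196, l++
l=6 r=17: min(1,17)*11=11 best=196, l++
l=7 r=17: min(5,17)*10=50 best=196, l++
l=8 r=17: min(13,17)*9=117 best=196, l++
l=9 r=17: min(13,17)*8=104 best=196, l++
l=10 r=17: min(5,17)*7=35 best=196, l++
l=11 r=17: min(1,17)*6=6 best=196, l++
l=12 r=17: min(13,17)*5=65 best=196, l++
l=13 r=17: min(14,17)*4=56 best=196, l++
l=14 r=17: min(18,17)*3=51 best=196, r--
l=14 r=16: min(18,17)*2=34 best=196, r--
l=14 r=15: min(18,18)*1=18 best=196, r--

max area = 196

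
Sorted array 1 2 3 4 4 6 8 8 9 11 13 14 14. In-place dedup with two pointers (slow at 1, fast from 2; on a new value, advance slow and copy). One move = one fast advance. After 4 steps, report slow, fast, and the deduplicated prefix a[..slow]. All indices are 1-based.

slow=4, fast=6, prefix=[1, 2, 3, 4]

slow=1 fast=2: a[fast]=2≠a[slow]=1 write a[2]=2, slow++,fast++
slow=2 fast=3: a[fast]=3≠a[slow]=2 write a[3]=3, slow++,fast++
slow=3 fast=4: a[fast]=4≠a[slow]=3 write a[4]=4, slow++,fast++
slow=4 fast=5: a[fast]=4=a[slow] dup, fast++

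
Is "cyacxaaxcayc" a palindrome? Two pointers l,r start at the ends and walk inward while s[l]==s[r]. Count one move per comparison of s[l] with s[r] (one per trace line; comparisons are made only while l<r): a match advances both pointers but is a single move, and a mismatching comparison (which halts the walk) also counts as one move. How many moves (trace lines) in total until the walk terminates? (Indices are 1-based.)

6 moves

[1,12] 'c'=='c' → l++,r--
[2,11] 'y'=='y' → l++,r--
[3,10] 'a'=='a' → l++,r--
[4,9] 'c'=='c' → l++,r--
[5,8] 'x'=='x' → l++,r--
[6,7] 'a'=='a' → l++,r--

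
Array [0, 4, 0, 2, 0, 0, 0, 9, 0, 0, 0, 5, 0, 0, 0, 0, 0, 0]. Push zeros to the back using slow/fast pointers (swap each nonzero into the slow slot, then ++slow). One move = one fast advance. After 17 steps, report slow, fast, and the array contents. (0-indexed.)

slow=0 fast=0: a[fast]=0, fast++
slow=0 fast=1: a[fast]=4≠0 swap→a[0]=4, slow++,fast++
slow=1 fast=2: a[fast]=0, fast++
slow=1 fast=3: a[fast]=2≠0 swap→a[1]=2, slow++,fast++
slow=2 fast=4: a[fast]=0, fast++
slow=2 fast=5: a[fast]=0, fast++
slow=2 fast=6: a[fast]=0, fast++
slow=2 fast=7: a[fast]=9≠0 swap→a[2]=9, slow++,fast++
slow=3 fast=8: a[fast]=0, fast++
slow=3 fast=9: a[fast]=0, fast++
slow=3 fast=10: a[fast]=0, fast++
slow=3 fast=11: a[fast]=5≠0 swap→a[3]=5, slow++,fast++
slow=4 fast=12: a[fast]=0, fast++
slow=4 fast=13: a[fast]=0, fast++
slow=4 fast=14: a[fast]=0, fast++
slow=4 fast=15: a[fast]=0, fast++
slow=4 fast=16: a[fast]=0, fast++

slow=4, fast=17, a=[4, 2, 9, 5, 0, 0, 0, 0, 0, 0, 0, 0, 0, 0, 0, 0, 0, 0]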